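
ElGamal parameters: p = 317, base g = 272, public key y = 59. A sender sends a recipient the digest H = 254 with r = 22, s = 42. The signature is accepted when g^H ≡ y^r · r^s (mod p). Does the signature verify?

Left side g^H mod p:
272^2 = 73984 ≡ 123
272^4 ≡ 123^2 = 15129 ≡ 230
272^8 ≡ 230^2 = 52900 ≡ 278
272^16 ≡ 278^2 = 77284 ≡ 253
272^32 ≡ 253^2 = 64009 ≡ 292
272^64 ≡ 292^2 = 85264 ≡ 308
272^128 ≡ 308^2 = 94864 ≡ 81
254 = 128 + 64 + 32 + 16 + 8 + 4 + 2, so 272^254 ≡ 81·308·292·253·278·230·123 ≡ 92 (mod 317)
Right side y^r · r^s mod p:
59^2 = 3481 ≡ 311
59^4 ≡ 311^2 = 96721 ≡ 36
59^8 ≡ 36^2 = 1296 ≡ 28
59^16 ≡ 28^2 = 784 ≡ 150
22 = 16 + 4 + 2, so 59^22 ≡ 150·36·311 ≡ 251 (mod 317)
22^2 = 484 ≡ 167
22^4 ≡ 167^2 = 27889 ≡ 310
22^8 ≡ 310^2 = 96100 ≡ 49
22^16 ≡ 49^2 = 2401 ≡ 182
22^32 ≡ 182^2 = 33124 ≡ 156
42 = 32 + 8 + 2, so 22^42 ≡ 156·49·167 ≡ 306 (mod 317)
251·306 = 76806 ≡ 92 (mod 317)
92 ≡ 92 (mod 317), so the signature is genuine.

verifies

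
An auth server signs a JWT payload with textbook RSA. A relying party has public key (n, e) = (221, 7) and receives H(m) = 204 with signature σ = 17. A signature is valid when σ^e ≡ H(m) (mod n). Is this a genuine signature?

Squares mod 221: σ^1≡17, σ^2≡68, σ^4≡204
7 = 4 + 2 + 1, so σ^7 ≡ 204·68·17 ≡ 17 (mod 221)
The recovered value 17 does not match the digest 204.

forged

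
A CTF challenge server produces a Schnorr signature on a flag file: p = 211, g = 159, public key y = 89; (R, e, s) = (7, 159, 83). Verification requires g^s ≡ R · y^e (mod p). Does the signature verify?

does not verify

g^s mod p:
159^2 = 25281 ≡ 172
159^4 ≡ 172^2 = 29584 ≡ 44
159^8 ≡ 44^2 = 1936 ≡ 37
159^16 ≡ 37^2 = 1369 ≡ 103
159^32 ≡ 103^2 = 10609 ≡ 59
159^64 ≡ 59^2 = 3481 ≡ 105
83 = 64 + 16 + 2 + 1, so 159^83 ≡ 105·103·172·159 ≡ 3 (mod 211)
R · y^e mod p:
89^2 = 7921 ≡ 114
89^4 ≡ 114^2 = 12996 ≡ 125
89^8 ≡ 125^2 = 15625 ≡ 11
89^16 ≡ 11^2 = 121
89^32 ≡ 121^2 = 14641 ≡ 82
89^64 ≡ 82^2 = 6724 ≡ 183
89^128 ≡ 183^2 = 33489 ≡ 151
159 = 128 + 16 + 8 + 4 + 2 + 1, so 89^159 ≡ 151·121·11·125·114·89 ≡ 68 (mod 211)
7·68 = 476 ≡ 54 (mod 211)
3 ≠ 54; the check fails.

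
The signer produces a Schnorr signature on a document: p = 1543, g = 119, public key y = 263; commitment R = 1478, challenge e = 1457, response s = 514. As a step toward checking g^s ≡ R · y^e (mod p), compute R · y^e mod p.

263^2 = 69169 ≡ 1277
263^4 ≡ 1277^2 = 1630729 ≡ 1321
263^8 ≡ 1321^2 = 1745041 ≡ 1451
263^16 ≡ 1451^2 = 2105401 ≡ 749
263^32 ≡ 749^2 = 561001 ≡ 892
263^64 ≡ 892^2 = 795664 ≡ 1019
263^128 ≡ 1019^2 = 1038361 ≡ 1465
263^256 ≡ 1465^2 = 2146225 ≡ 1455
263^512 ≡ 1455^2 = 2117025 ≡ 29
263^1024 ≡ 29^2 = 841
1457 = 1024 + 256 + 128 + 32 + 16 + 1, so 263^1457 ≡ 841·1455·1465·892·749·263 ≡ 997 (mod 1543)
R · y^e ≡ 1478·997 = 1473566 ≡ 1 (mod 1543)

1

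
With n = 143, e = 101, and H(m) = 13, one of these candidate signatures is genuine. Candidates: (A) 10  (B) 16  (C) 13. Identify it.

Candidate A: Squares mod 143: 10^1≡10, 10^2≡100, 10^4≡133, 10^8≡100, 10^16≡133, 10^32≡100, 10^64≡133; 101 = 64 + 32 + 4 + 1, so 10^101 ≡ 133·100·133·10 ≡ 43 (mod 143)
Candidate B: Squares mod 143: 16^1≡16, 16^2≡113, 16^4≡42, 16^8≡48, 16^16≡16, 16^32≡113, 16^64≡42; 101 = 64 + 32 + 4 + 1, so 16^101 ≡ 42·113·42·16 ≡ 126 (mod 143)
Candidate C: Squares mod 143: 13^1≡13, 13^2≡26, 13^4≡104, 13^8≡91, 13^16≡130, 13^32≡26, 13^64≡104; 101 = 64 + 32 + 4 + 1, so 13^101 ≡ 104·26·104·13 ≡ 13 (mod 143)
  → matches H(m) = 13

C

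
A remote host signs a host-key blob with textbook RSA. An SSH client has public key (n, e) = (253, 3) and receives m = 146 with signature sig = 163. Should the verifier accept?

accept

sig^2 ≡ 163^2 = 26569 ≡ 4
3 = 2 + 1, so sig^3 ≡ 4·163 ≡ 146 (mod 253)
146 = m, so the signature checks out.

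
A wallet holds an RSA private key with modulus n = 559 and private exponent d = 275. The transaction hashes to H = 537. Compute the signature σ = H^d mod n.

H^2 ≡ 537^2 = 288369 ≡ 484
H^4 ≡ 484^2 = 234256 ≡ 35
H^8 ≡ 35^2 = 1225 ≡ 107
H^16 ≡ 107^2 = 11449 ≡ 269
H^32 ≡ 269^2 = 72361 ≡ 250
H^64 ≡ 250^2 = 62500 ≡ 451
H^128 ≡ 451^2 = 203401 ≡ 484
H^256 ≡ 484^2 = 234256 ≡ 35
275 = 256 + 16 + 2 + 1, so H^275 ≡ 35·269·484·537 ≡ 140 (mod 559)

140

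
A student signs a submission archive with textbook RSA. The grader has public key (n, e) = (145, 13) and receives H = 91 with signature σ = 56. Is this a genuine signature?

σ^2 ≡ 56^2 = 3136 ≡ 91
σ^4 ≡ 91^2 = 8281 ≡ 16
σ^8 ≡ 16^2 = 256 ≡ 111
13 = 8 + 4 + 1, so σ^13 ≡ 111·16·56 ≡ 131 (mod 145)
The recovered value 131 does not match the digest 91.

forged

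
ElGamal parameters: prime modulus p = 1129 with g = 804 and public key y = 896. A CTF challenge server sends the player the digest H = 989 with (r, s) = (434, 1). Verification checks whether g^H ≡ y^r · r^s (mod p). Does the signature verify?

verifies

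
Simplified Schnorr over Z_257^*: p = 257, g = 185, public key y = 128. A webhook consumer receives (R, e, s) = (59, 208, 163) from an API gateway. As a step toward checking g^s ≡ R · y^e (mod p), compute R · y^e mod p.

59

128^2 = 16384 ≡ 193
128^4 ≡ 193^2 = 37249 ≡ 241
128^8 ≡ 241^2 = 58081 ≡ 256
128^16 ≡ 256^2 = 65536 ≡ 1
128^32 ≡ 1^2 = 1
128^64 ≡ 1^2 = 1
128^128 ≡ 1^2 = 1
208 = 128 + 64 + 16, so 128^208 ≡ 1·1·1 ≡ 1 (mod 257)
R · y^e ≡ 59·1 = 59 ≡ 59 (mod 257)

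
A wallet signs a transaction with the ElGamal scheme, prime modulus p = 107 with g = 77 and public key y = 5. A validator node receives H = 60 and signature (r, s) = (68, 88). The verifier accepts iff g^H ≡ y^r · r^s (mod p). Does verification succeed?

Left side g^H mod p:
77^2 = 5929 ≡ 44
77^4 ≡ 44^2 = 1936 ≡ 10
77^8 ≡ 10^2 = 100
77^16 ≡ 100^2 = 10000 ≡ 49
77^32 ≡ 49^2 = 2401 ≡ 47
60 = 32 + 16 + 8 + 4, so 77^60 ≡ 47·49·100·10 ≡ 39 (mod 107)
Right side y^r · r^s mod p:
5^2 = 25
5^4 ≡ 25^2 = 625 ≡ 90
5^8 ≡ 90^2 = 8100 ≡ 75
5^16 ≡ 75^2 = 5625 ≡ 61
5^32 ≡ 61^2 = 3721 ≡ 83
5^64 ≡ 83^2 = 6889 ≡ 41
68 = 64 + 4, so 5^68 ≡ 41·90 ≡ 52 (mod 107)
68^2 = 4624 ≡ 23
68^4 ≡ 23^2 = 529 ≡ 101
68^8 ≡ 101^2 = 10201 ≡ 36
68^16 ≡ 36^2 = 1296 ≡ 12
68^32 ≡ 12^2 = 144 ≡ 37
68^64 ≡ 37^2 = 1369 ≡ 85
88 = 64 + 16 + 8, so 68^88 ≡ 85·12·36 ≡ 19 (mod 107)
52·19 = 988 ≡ 25 (mod 107)
39 ≠ 25, so verification fails.

fails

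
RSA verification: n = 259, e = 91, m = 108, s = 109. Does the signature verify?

does not verify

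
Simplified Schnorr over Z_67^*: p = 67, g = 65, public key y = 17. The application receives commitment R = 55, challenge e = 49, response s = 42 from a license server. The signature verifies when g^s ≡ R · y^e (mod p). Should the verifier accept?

accept

g^s mod p:
65^2 = 4225 ≡ 4
65^4 ≡ 4^2 = 16
65^8 ≡ 16^2 = 256 ≡ 55
65^16 ≡ 55^2 = 3025 ≡ 10
65^32 ≡ 10^2 = 100 ≡ 33
42 = 32 + 8 + 2, so 65^42 ≡ 33·55·4 ≡ 24 (mod 67)
R · y^e mod p:
17^2 = 289 ≡ 21
17^4 ≡ 21^2 = 441 ≡ 39
17^8 ≡ 39^2 = 1521 ≡ 47
17^16 ≡ 47^2 = 2209 ≡ 65
17^32 ≡ 65^2 = 4225 ≡ 4
49 = 32 + 16 + 1, so 17^49 ≡ 4·65·17 ≡ 65 (mod 67)
55·65 = 3575 ≡ 24 (mod 67)
24 ≡ 24 (mod 67); signature holds.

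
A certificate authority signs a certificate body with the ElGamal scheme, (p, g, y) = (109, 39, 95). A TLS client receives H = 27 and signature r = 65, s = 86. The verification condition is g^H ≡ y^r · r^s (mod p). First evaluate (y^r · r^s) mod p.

76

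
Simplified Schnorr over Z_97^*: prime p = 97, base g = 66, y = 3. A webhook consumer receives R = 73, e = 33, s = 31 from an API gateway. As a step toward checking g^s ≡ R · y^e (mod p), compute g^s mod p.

Squares mod 97: 66^1≡66, 66^2≡88, 66^4≡81, 66^8≡62, 66^16≡61
31 = 16 + 8 + 4 + 2 + 1, so 66^31 ≡ 61·62·81·88·66 ≡ 2 (mod 97)

2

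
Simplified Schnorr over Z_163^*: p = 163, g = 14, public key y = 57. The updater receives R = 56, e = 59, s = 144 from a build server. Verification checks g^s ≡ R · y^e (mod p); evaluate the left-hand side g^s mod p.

38

Squares mod 163: 14^1≡14, 14^2≡33, 14^4≡111, 14^8≡96, 14^16≡88, 14^32≡83, 14^64≡43, 14^128≡56
144 = 128 + 16, so 14^144 ≡ 56·88 ≡ 38 (mod 163)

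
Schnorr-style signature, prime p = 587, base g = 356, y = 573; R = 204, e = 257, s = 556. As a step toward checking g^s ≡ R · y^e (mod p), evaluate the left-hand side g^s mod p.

356^2 = 126736 ≡ 531
356^4 ≡ 531^2 = 281961 ≡ 201
356^8 ≡ 201^2 = 40401 ≡ 485
356^16 ≡ 485^2 = 235225 ≡ 425
356^32 ≡ 425^2 = 180625 ≡ 416
356^64 ≡ 416^2 = 173056 ≡ 478
356^128 ≡ 478^2 = 228484 ≡ 141
356^256 ≡ 141^2 = 19881 ≡ 510
356^512 ≡ 510^2 = 260100 ≡ 59
556 = 512 + 32 + 8 + 4, so 356^556 ≡ 59·416·485·201 ≡ 553 (mod 587)

553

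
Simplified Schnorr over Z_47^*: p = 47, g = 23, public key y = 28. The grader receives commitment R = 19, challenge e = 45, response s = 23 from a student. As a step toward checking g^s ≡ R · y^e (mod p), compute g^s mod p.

46

23^2 = 529 ≡ 12
23^4 ≡ 12^2 = 144 ≡ 3
23^8 ≡ 3^2 = 9
23^16 ≡ 9^2 = 81 ≡ 34
23 = 16 + 4 + 2 + 1, so 23^23 ≡ 34·3·12·23 ≡ 46 (mod 47)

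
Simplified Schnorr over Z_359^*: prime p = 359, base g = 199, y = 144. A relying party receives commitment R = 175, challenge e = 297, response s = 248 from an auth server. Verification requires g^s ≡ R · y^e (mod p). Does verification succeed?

fails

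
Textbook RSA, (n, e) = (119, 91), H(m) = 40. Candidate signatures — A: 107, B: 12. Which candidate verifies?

Candidate A: 107^2 = 11449 ≡ 25; 107^4 ≡ 25^2 = 625 ≡ 30; 107^8 ≡ 30^2 = 900 ≡ 67; 107^16 ≡ 67^2 = 4489 ≡ 86; 107^32 ≡ 86^2 = 7396 ≡ 18; 107^64 ≡ 18^2 = 324 ≡ 86; 91 = 64 + 16 + 8 + 2 + 1, so 107^91 ≡ 86·86·67·25·107 ≡ 79 (mod 119)
Candidate B: 12^2 = 144 ≡ 25; 12^4 ≡ 25^2 = 625 ≡ 30; 12^8 ≡ 30^2 = 900 ≡ 67; 12^16 ≡ 67^2 = 4489 ≡ 86; 12^32 ≡ 86^2 = 7396 ≡ 18; 12^64 ≡ 18^2 = 324 ≡ 86; 91 = 64 + 16 + 8 + 2 + 1, so 12^91 ≡ 86·86·67·25·12 ≡ 40 (mod 119)
  → matches H(m) = 40

B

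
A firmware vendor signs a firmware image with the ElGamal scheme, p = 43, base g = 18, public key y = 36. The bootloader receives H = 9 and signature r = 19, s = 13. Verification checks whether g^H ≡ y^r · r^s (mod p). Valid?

Left side g^H mod p:
18^2 = 324 ≡ 23
18^4 ≡ 23^2 = 529 ≡ 13
18^8 ≡ 13^2 = 169 ≡ 40
9 = 8 + 1, so 18^9 ≡ 40·18 ≡ 32 (mod 43)
Right side y^r · r^s mod p:
36^2 = 1296 ≡ 6
36^4 ≡ 6^2 = 36
36^8 ≡ 36^2 = 1296 ≡ 6
36^16 ≡ 6^2 = 36
19 = 16 + 2 + 1, so 36^19 ≡ 36·6·36 ≡ 36 (mod 43)
19^2 = 361 ≡ 17
19^4 ≡ 17^2 = 289 ≡ 31
19^8 ≡ 31^2 = 961 ≡ 15
13 = 8 + 4 + 1, so 19^13 ≡ 15·31·19 ≡ 20 (mod 43)
36·20 = 720 ≡ 32 (mod 43)
32 ≡ 32 (mod 43), so the signature is genuine.

yes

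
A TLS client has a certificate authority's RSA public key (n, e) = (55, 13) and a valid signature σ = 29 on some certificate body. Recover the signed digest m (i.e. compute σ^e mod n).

σ^2 ≡ 29^2 = 841 ≡ 16
σ^4 ≡ 16^2 = 256 ≡ 36
σ^8 ≡ 36^2 = 1296 ≡ 31
13 = 8 + 4 + 1, so σ^13 ≡ 31·36·29 ≡ 24 (mod 55)

24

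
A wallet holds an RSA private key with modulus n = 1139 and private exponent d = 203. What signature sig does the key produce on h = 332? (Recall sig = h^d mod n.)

695

h^2 ≡ 332^2 = 110224 ≡ 880
h^4 ≡ 880^2 = 774400 ≡ 1019
h^8 ≡ 1019^2 = 1038361 ≡ 732
h^16 ≡ 732^2 = 535824 ≡ 494
h^32 ≡ 494^2 = 244036 ≡ 290
h^64 ≡ 290^2 = 84100 ≡ 953
h^128 ≡ 953^2 = 908209 ≡ 426
203 = 128 + 64 + 8 + 2 + 1, so h^203 ≡ 426·953·732·880·332 ≡ 695 (mod 1139)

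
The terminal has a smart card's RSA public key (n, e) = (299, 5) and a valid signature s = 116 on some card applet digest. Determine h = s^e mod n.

116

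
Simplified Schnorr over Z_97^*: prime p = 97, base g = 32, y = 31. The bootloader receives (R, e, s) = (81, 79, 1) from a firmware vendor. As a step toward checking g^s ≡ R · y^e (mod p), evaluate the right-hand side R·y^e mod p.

Squares mod 97: 31^1≡31, 31^2≡88, 31^4≡81, 31^8≡62, 31^16≡61, 31^32≡35, 31^64≡61
79 = 64 + 8 + 4 + 2 + 1, so 31^79 ≡ 61·62·81·88·31 ≡ 95 (mod 97)
R · y^e ≡ 81·95 = 7695 ≡ 32 (mod 97)

32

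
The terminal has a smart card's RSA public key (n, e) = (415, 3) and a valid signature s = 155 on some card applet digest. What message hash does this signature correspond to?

Squares mod 415: s^1≡155, s^2≡370
3 = 2 + 1, so s^3 ≡ 370·155 ≡ 80 (mod 415)

80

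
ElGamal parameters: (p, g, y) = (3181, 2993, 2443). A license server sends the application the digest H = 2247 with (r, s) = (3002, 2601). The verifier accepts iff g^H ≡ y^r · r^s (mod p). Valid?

no

Left side g^H mod p:
Squares mod 3181: 2993^1≡2993, 2993^2≡353, 2993^4≡550, 2993^8≡305, 2993^16≡776, 2993^32≡967, 2993^64≡3056, 2993^128≡2901, 2993^256≡2056, 2993^512≡2768, 2993^1024≡1976, 2993^2048≡1489
2247 = 2048 + 128 + 64 + 4 + 2 + 1, so 2993^2247 ≡ 1489·2901·3056·550·353·2993 ≡ 2438 (mod 3181)
Right side y^r · r^s mod p:
Squares mod 3181: 2443^1≡2443, 2443^2≡693, 2443^4≡3099, 2443^8≡362, 2443^16≡623, 2443^32≡47, 2443^64≡2209, 2443^128≡27, 2443^256≡729, 2443^512≡214, 2443^1024≡1262, 2443^2048≡2144
3002 = 2048 + 512 + 256 + 128 + 32 + 16 + 8 + 2, so 2443^3002 ≡ 2144·214·729·27·47·623·362·693 ≡ 1434 (mod 3181)
Squares mod 3181: 3002^1≡3002, 3002^2≡231, 3002^4≡2465, 3002^8≡515, 3002^16≡1202, 3002^32≡630, 3002^64≡2456, 3002^128≡760, 3002^256≡1839, 3002^512≡518, 3002^1024≡1120, 3002^2048≡1086
2601 = 2048 + 512 + 32 + 8 + 1, so 3002^2601 ≡ 1086·518·630·515·3002 ≡ 2539 (mod 3181)
1434·2539 = 3640926 ≡ 1862 (mod 3181)
2438 ≠ 1862, so verification fails.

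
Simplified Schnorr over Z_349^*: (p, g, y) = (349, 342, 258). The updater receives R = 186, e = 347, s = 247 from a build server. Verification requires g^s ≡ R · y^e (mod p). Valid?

g^s mod p:
Squares mod 349: 342^1≡342, 342^2≡49, 342^4≡307, 342^8≡19, 342^16≡12, 342^32≡144, 342^64≡145, 342^128≡85
247 = 128 + 64 + 32 + 16 + 4 + 2 + 1, so 342^247 ≡ 85·145·144·12·307·49·342 ≡ 90 (mod 349)
R · y^e mod p:
Squares mod 349: 258^1≡258, 258^2≡254, 258^4≡300, 258^8≡307, 258^16≡19, 258^32≡12, 258^64≡144, 258^128≡145, 258^256≡85
347 = 256 + 64 + 16 + 8 + 2 + 1, so 258^347 ≡ 85·144·19·307·254·258 ≡ 23 (mod 349)
186·23 = 4278 ≡ 90 (mod 349)
90 ≡ 90 (mod 349); signature holds.

yes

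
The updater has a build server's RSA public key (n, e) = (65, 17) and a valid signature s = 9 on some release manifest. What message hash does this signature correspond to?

29

s^2 ≡ 9^2 = 81 ≡ 16
s^4 ≡ 16^2 = 256 ≡ 61
s^8 ≡ 61^2 = 3721 ≡ 16
s^16 ≡ 16^2 = 256 ≡ 61
17 = 16 + 1, so s^17 ≡ 61·9 ≡ 29 (mod 65)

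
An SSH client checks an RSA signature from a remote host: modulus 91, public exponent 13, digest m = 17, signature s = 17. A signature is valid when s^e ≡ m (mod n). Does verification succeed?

s^2 ≡ 17^2 = 289 ≡ 16
s^4 ≡ 16^2 = 256 ≡ 74
s^8 ≡ 74^2 = 5476 ≡ 16
13 = 8 + 4 + 1, so s^13 ≡ 16·74·17 ≡ 17 (mod 91)
s^13 mod 91 = 17 matches m.

passes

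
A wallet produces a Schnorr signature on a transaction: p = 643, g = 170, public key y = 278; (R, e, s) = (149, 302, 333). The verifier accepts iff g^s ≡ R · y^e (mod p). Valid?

no

g^s mod p:
170^2 = 28900 ≡ 608
170^4 ≡ 608^2 = 369664 ≡ 582
170^8 ≡ 582^2 = 338724 ≡ 506
170^16 ≡ 506^2 = 256036 ≡ 122
170^32 ≡ 122^2 = 14884 ≡ 95
170^64 ≡ 95^2 = 9025 ≡ 23
170^128 ≡ 23^2 = 529
170^256 ≡ 529^2 = 279841 ≡ 136
333 = 256 + 64 + 8 + 4 + 1, so 170^333 ≡ 136·23·506·582·170 ≡ 2 (mod 643)
R · y^e mod p:
278^2 = 77284 ≡ 124
278^4 ≡ 124^2 = 15376 ≡ 587
278^8 ≡ 587^2 = 344569 ≡ 564
278^16 ≡ 564^2 = 318096 ≡ 454
278^32 ≡ 454^2 = 206116 ≡ 356
278^64 ≡ 356^2 = 126736 ≡ 65
278^128 ≡ 65^2 = 4225 ≡ 367
278^256 ≡ 367^2 = 134689 ≡ 302
302 = 256 + 32 + 8 + 4 + 2, so 278^302 ≡ 302·356·564·587·124 ≡ 490 (mod 643)
149·490 = 73010 ≡ 351 (mod 643)
2 ≠ 351; the check fails.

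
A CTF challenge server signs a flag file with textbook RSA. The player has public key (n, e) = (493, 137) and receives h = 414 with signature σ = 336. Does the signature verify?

does not verify

σ^2 ≡ 336^2 = 112896 ≡ 492
σ^4 ≡ 492^2 = 242064 ≡ 1
σ^8 ≡ 1^2 = 1
σ^16 ≡ 1^2 = 1
σ^32 ≡ 1^2 = 1
σ^64 ≡ 1^2 = 1
σ^128 ≡ 1^2 = 1
137 = 128 + 8 + 1, so σ^137 ≡ 1·1·336 ≡ 336 (mod 493)
336 ≠ 414, so verification fails.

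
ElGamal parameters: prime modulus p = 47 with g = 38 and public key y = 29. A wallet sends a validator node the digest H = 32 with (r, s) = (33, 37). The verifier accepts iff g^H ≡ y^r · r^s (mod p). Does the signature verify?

Left side g^H mod p:
Squares mod 47: 38^1≡38, 38^2≡34, 38^4≡28, 38^8≡32, 38^16≡37, 38^32≡6
38^32 ≡ 6 (mod 47)
Right side y^r · r^s mod p:
Squares mod 47: 29^1≡29, 29^2≡42, 29^4≡25, 29^8≡14, 29^16≡8, 29^32≡17
33 = 32 + 1, so 29^33 ≡ 17·29 ≡ 23 (mod 47)
Squares mod 47: 33^1≡33, 33^2≡8, 33^4≡17, 33^8≡7, 33^16≡2, 33^32≡4
37 = 32 + 4 + 1, so 33^37 ≡ 4·17·33 ≡ 35 (mod 47)
23·35 = 805 ≡ 6 (mod 47)
6 ≡ 6 (mod 47), so the signature is genuine.

verifies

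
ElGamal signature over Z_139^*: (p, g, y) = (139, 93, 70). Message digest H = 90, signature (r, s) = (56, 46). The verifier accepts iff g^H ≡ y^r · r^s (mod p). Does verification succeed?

Left side g^H mod p:
93^2 = 8649 ≡ 31
93^4 ≡ 31^2 = 961 ≡ 127
93^8 ≡ 127^2 = 16129 ≡ 5
93^16 ≡ 5^2 = 25
93^32 ≡ 25^2 = 625 ≡ 69
93^64 ≡ 69^2 = 4761 ≡ 35
90 = 64 + 16 + 8 + 2, so 93^90 ≡ 35·25·5·31 ≡ 100 (mod 139)
Right side y^r · r^s mod p:
70^2 = 4900 ≡ 35
70^4 ≡ 35^2 = 1225 ≡ 113
70^8 ≡ 113^2 = 12769 ≡ 120
70^16 ≡ 120^2 = 14400 ≡ 83
70^32 ≡ 83^2 = 6889 ≡ 78
56 = 32 + 16 + 8, so 70^56 ≡ 78·83·120 ≡ 9 (mod 139)
56^2 = 3136 ≡ 78
56^4 ≡ 78^2 = 6084 ≡ 107
56^8 ≡ 107^2 = 11449 ≡ 51
56^16 ≡ 51^2 = 2601 ≡ 99
56^32 ≡ 99^2 = 9801 ≡ 71
46 = 32 + 8 + 4 + 2, so 56^46 ≡ 71·51·107·78 ≡ 42 (mod 139)
9·42 = 378 ≡ 100 (mod 139)
100 ≡ 100 (mod 139), so the signature is genuine.

passes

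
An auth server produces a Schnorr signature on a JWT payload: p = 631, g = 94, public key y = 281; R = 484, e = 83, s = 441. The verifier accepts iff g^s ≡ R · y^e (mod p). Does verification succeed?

fails

g^s mod p:
94^441 mod 631 = 279
R · y^e mod p:
281^83 mod 631 = 16
484·16 = 7744 ≡ 172 (mod 631)
279 ≠ 172; the check fails.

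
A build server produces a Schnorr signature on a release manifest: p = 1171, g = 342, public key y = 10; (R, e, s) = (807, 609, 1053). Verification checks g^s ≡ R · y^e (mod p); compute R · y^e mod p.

1101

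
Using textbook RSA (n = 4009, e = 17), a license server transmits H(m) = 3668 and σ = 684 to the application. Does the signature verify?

does not verify

σ^2 ≡ 684^2 = 467856 ≡ 2812
σ^4 ≡ 2812^2 = 7907344 ≡ 1596
σ^8 ≡ 1596^2 = 2547216 ≡ 1501
σ^16 ≡ 1501^2 = 2253001 ≡ 3952
17 = 16 + 1, so σ^17 ≡ 3952·684 ≡ 1102 (mod 4009)
1102 ≠ 3668, so verification fails.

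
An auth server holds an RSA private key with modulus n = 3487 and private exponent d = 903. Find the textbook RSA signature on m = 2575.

Squares mod 3487: m^1≡2575, m^2≡1838, m^4≡2828, m^8≡1893, m^16≡2300, m^32≡221, m^64≡23, m^128≡529, m^256≡881, m^512≡2047
903 = 512 + 256 + 128 + 4 + 2 + 1, so m^903 ≡ 2047·881·529·2828·1838·2575 ≡ 1464 (mod 3487)

1464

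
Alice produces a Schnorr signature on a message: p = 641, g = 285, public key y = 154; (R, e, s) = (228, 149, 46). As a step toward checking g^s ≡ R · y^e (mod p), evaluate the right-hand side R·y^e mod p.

154^2 = 23716 ≡ 640
154^4 ≡ 640^2 = 409600 ≡ 1
154^8 ≡ 1^2 = 1
154^16 ≡ 1^2 = 1
154^32 ≡ 1^2 = 1
154^64 ≡ 1^2 = 1
154^128 ≡ 1^2 = 1
149 = 128 + 16 + 4 + 1, so 154^149 ≡ 1·1·1·154 ≡ 154 (mod 641)
R · y^e ≡ 228·154 = 35112 ≡ 498 (mod 641)

498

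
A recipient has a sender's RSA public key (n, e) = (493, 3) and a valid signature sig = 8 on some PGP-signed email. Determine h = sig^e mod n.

sig^2 ≡ 8^2 = 64
3 = 2 + 1, so sig^3 ≡ 64·8 ≡ 19 (mod 493)

19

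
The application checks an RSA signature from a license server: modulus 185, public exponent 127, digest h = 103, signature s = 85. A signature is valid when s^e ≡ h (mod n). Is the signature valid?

invalid

s^127 mod 185 = 85
The recovered value 85 does not match the digest 103.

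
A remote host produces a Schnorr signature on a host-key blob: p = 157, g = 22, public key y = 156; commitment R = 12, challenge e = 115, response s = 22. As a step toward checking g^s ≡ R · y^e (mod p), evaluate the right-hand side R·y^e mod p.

145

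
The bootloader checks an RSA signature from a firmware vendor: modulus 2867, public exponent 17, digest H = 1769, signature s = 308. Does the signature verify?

s^2 ≡ 308^2 = 94864 ≡ 253
s^4 ≡ 253^2 = 64009 ≡ 935
s^8 ≡ 935^2 = 874225 ≡ 2657
s^16 ≡ 2657^2 = 7059649 ≡ 1095
17 = 16 + 1, so s^17 ≡ 1095·308 ≡ 1821 (mod 2867)
s^17 mod 2867 = 1821, but H = 1769.

does not verify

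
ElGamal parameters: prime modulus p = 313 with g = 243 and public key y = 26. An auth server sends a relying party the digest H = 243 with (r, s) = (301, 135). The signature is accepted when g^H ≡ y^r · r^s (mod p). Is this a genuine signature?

forged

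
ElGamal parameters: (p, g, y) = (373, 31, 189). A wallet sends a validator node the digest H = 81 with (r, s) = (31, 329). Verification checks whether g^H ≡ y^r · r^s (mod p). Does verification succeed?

passes

Left side g^H mod p:
Squares mod 373: 31^1≡31, 31^2≡215, 31^4≡346, 31^8≡356, 31^16≡289, 31^32≡342, 31^64≡215
81 = 64 + 16 + 1, so 31^81 ≡ 215·289·31 ≡ 13 (mod 373)
Right side y^r · r^s mod p:
Squares mod 373: 189^1≡189, 189^2≡286, 189^4≡109, 189^8≡318, 189^16≡41
31 = 16 + 8 + 4 + 2 + 1, so 189^31 ≡ 41·318·109·286·189 ≡ 1 (mod 373)
Squares mod 373: 31^1≡31, 31^2≡215, 31^4≡346, 31^8≡356, 31^16≡289, 31^32≡342, 31^64≡215, 31^128≡346, 31^256≡356
329 = 256 + 64 + 8 + 1, so 31^329 ≡ 356·215·356·31 ≡ 13 (mod 373)
1·13 = 13 ≡ 13 (mod 373)
13 ≡ 13 (mod 373), so the signature is genuine.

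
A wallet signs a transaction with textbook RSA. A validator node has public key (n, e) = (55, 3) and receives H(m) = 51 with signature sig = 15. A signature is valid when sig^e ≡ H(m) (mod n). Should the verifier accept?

sig^2 ≡ 15^2 = 225 ≡ 5
3 = 2 + 1, so sig^3 ≡ 5·15 ≡ 20 (mod 55)
sig^3 mod 55 = 20, but H(m) = 51.

reject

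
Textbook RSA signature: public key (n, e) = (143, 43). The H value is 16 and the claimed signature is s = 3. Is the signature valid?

valid

s^2 ≡ 3^2 = 9
s^4 ≡ 9^2 = 81
s^8 ≡ 81^2 = 6561 ≡ 126
s^16 ≡ 126^2 = 15876 ≡ 3
s^32 ≡ 3^2 = 9
43 = 32 + 8 + 2 + 1, so s^43 ≡ 9·126·9·3 ≡ 16 (mod 143)
16 = H, so the signature checks out.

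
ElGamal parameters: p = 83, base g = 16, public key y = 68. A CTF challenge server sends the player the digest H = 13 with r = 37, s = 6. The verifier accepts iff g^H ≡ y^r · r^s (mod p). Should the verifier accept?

Left side g^H mod p:
Squares mod 83: 16^1≡16, 16^2≡7, 16^4≡49, 16^8≡77
13 = 8 + 4 + 1, so 16^13 ≡ 77·49·16 ≡ 27 (mod 83)
Right side y^r · r^s mod p:
Squares mod 83: 68^1≡68, 68^2≡59, 68^4≡78, 68^8≡25, 68^16≡44, 68^32≡27
37 = 32 + 4 + 1, so 68^37 ≡ 27·78·68 ≡ 33 (mod 83)
Squares mod 83: 37^1≡37, 37^2≡41, 37^4≡21
6 = 4 + 2, so 37^6 ≡ 21·41 ≡ 31 (mod 83)
33·31 = 1023 ≡ 27 (mod 83)
27 ≡ 27 (mod 83), so the signature is genuine.

accept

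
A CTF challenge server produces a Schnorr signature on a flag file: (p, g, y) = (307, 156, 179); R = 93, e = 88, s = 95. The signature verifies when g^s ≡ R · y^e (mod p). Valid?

g^s mod p:
156^2 = 24336 ≡ 83
156^4 ≡ 83^2 = 6889 ≡ 135
156^8 ≡ 135^2 = 18225 ≡ 112
156^16 ≡ 112^2 = 12544 ≡ 264
156^32 ≡ 264^2 = 69696 ≡ 7
156^64 ≡ 7^2 = 49
95 = 64 + 16 + 8 + 4 + 2 + 1, so 156^95 ≡ 49·264·112·135·83·156 ≡ 260 (mod 307)
R · y^e mod p:
179^2 = 32041 ≡ 113
179^4 ≡ 113^2 = 12769 ≡ 182
179^8 ≡ 182^2 = 33124 ≡ 275
179^16 ≡ 275^2 = 75625 ≡ 103
179^32 ≡ 103^2 = 10609 ≡ 171
179^64 ≡ 171^2 = 29241 ≡ 76
88 = 64 + 16 + 8, so 179^88 ≡ 76·103·275 ≡ 16 (mod 307)
93·16 = 1488 ≡ 260 (mod 307)
260 ≡ 260 (mod 307); signature holds.

yes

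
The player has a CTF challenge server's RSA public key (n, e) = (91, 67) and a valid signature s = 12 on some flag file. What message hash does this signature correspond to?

12

Squares mod 91: s^1≡12, s^2≡53, s^4≡79, s^8≡53, s^16≡79, s^32≡53, s^64≡79
67 = 64 + 2 + 1, so s^67 ≡ 79·53·12 ≡ 12 (mod 91)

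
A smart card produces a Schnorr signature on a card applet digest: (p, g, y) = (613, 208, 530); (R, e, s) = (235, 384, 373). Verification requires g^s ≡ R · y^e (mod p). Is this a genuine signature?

genuine

g^s mod p:
Squares mod 613: 208^1≡208, 208^2≡354, 208^4≡264, 208^8≡427, 208^16≡268, 208^32≡103, 208^64≡188, 208^128≡403, 208^256≡577
373 = 256 + 64 + 32 + 16 + 4 + 1, so 208^373 ≡ 577·188·103·268·264·208 ≡ 563 (mod 613)
R · y^e mod p:
Squares mod 613: 530^1≡530, 530^2≡146, 530^4≡474, 530^8≡318, 530^16≡592, 530^32≡441, 530^64≡160, 530^128≡467, 530^256≡474
384 = 256 + 128, so 530^384 ≡ 474·467 ≡ 65 (mod 613)
235·65 = 15275 ≡ 563 (mod 613)
563 ≡ 563 (mod 613); signature holds.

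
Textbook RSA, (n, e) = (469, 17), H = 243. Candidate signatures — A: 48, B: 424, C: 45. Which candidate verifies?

C

Candidate A: Squares mod 469: 48^1≡48, 48^2≡428, 48^4≡274, 48^8≡36, 48^16≡358; 17 = 16 + 1, so 48^17 ≡ 358·48 ≡ 300 (mod 469)
Candidate B: Squares mod 469: 424^1≡424, 424^2≡149, 424^4≡158, 424^8≡107, 424^16≡193; 17 = 16 + 1, so 424^17 ≡ 193·424 ≡ 226 (mod 469)
Candidate C: Squares mod 469: 45^1≡45, 45^2≡149, 45^4≡158, 45^8≡107, 45^16≡193; 17 = 16 + 1, so 45^17 ≡ 193·45 ≡ 243 (mod 469)
  → matches H = 243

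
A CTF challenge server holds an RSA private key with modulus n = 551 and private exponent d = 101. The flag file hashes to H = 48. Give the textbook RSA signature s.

14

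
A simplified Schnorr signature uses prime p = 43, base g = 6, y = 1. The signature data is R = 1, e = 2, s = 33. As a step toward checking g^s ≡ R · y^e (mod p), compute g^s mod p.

1

Squares mod 43: 6^1≡6, 6^2≡36, 6^4≡6, 6^8≡36, 6^16≡6, 6^32≡36
33 = 32 + 1, so 6^33 ≡ 36·6 ≡ 1 (mod 43)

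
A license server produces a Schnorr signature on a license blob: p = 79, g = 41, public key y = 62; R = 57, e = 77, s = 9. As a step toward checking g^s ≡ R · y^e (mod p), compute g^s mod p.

Squares mod 79: 41^1≡41, 41^2≡22, 41^4≡10, 41^8≡21
9 = 8 + 1, so 41^9 ≡ 21·41 ≡ 71 (mod 79)

71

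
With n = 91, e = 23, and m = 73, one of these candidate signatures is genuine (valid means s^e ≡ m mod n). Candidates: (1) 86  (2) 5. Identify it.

2

Candidate 1: Squares mod 91: 86^1≡86, 86^2≡25, 86^4≡79, 86^8≡53, 86^16≡79; 23 = 16 + 4 + 2 + 1, so 86^23 ≡ 79·79·25·86 ≡ 18 (mod 91)
Candidate 2: Squares mod 91: 5^1≡5, 5^2≡25, 5^4≡79, 5^8≡53, 5^16≡79; 23 = 16 + 4 + 2 + 1, so 5^23 ≡ 79·79·25·5 ≡ 73 (mod 91)
  → matches m = 73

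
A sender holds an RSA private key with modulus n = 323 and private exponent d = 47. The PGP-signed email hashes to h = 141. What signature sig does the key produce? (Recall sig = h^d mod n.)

h^2 ≡ 141^2 = 19881 ≡ 178
h^4 ≡ 178^2 = 31684 ≡ 30
h^8 ≡ 30^2 = 900 ≡ 254
h^16 ≡ 254^2 = 64516 ≡ 239
h^32 ≡ 239^2 = 57121 ≡ 273
47 = 32 + 8 + 4 + 2 + 1, so h^47 ≡ 273·254·30·178·141 ≡ 126 (mod 323)

126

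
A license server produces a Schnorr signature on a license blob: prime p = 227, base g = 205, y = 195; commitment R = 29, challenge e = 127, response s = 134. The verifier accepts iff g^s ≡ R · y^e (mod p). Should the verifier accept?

g^s mod p:
205^2 = 42025 ≡ 30
205^4 ≡ 30^2 = 900 ≡ 219
205^8 ≡ 219^2 = 47961 ≡ 64
205^16 ≡ 64^2 = 4096 ≡ 10
205^32 ≡ 10^2 = 100
205^64 ≡ 100^2 = 10000 ≡ 12
205^128 ≡ 12^2 = 144
134 = 128 + 4 + 2, so 205^134 ≡ 144·219·30 ≡ 171 (mod 227)
R · y^e mod p:
195^2 = 38025 ≡ 116
195^4 ≡ 116^2 = 13456 ≡ 63
195^8 ≡ 63^2 = 3969 ≡ 110
195^16 ≡ 110^2 = 12100 ≡ 69
195^32 ≡ 69^2 = 4761 ≡ 221
195^64 ≡ 221^2 = 48841 ≡ 36
127 = 64 + 32 + 16 + 8 + 4 + 2 + 1, so 195^127 ≡ 36·221·69·110·63·116·195 ≡ 73 (mod 227)
29·73 = 2117 ≡ 74 (mod 227)
171 ≠ 74; the check fails.

reject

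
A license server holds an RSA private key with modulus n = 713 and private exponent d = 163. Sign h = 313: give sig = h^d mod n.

h^2 ≡ 313^2 = 97969 ≡ 288
h^4 ≡ 288^2 = 82944 ≡ 236
h^8 ≡ 236^2 = 55696 ≡ 82
h^16 ≡ 82^2 = 6724 ≡ 307
h^32 ≡ 307^2 = 94249 ≡ 133
h^64 ≡ 133^2 = 17689 ≡ 577
h^128 ≡ 577^2 = 332929 ≡ 671
163 = 128 + 32 + 2 + 1, so h^163 ≡ 671·133·288·313 ≡ 458 (mod 713)

458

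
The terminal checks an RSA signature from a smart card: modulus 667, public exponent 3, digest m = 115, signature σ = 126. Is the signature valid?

σ^2 ≡ 126^2 = 15876 ≡ 535
3 = 2 + 1, so σ^3 ≡ 535·126 ≡ 43 (mod 667)
σ^3 mod 667 = 43, but m = 115.

invalid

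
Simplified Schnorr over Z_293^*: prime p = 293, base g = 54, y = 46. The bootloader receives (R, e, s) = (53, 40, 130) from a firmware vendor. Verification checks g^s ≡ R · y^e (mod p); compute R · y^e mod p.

46^2 = 2116 ≡ 65
46^4 ≡ 65^2 = 4225 ≡ 123
46^8 ≡ 123^2 = 15129 ≡ 186
46^16 ≡ 186^2 = 34596 ≡ 22
46^32 ≡ 22^2 = 484 ≡ 191
40 = 32 + 8, so 46^40 ≡ 191·186 ≡ 73 (mod 293)
R · y^e ≡ 53·73 = 3869 ≡ 60 (mod 293)

60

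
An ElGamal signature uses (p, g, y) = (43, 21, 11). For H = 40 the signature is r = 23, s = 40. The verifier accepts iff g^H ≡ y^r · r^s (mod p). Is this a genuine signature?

Left side g^H mod p:
21^2 = 441 ≡ 11
21^4 ≡ 11^2 = 121 ≡ 35
21^8 ≡ 35^2 = 1225 ≡ 21
21^16 ≡ 21^2 = 441 ≡ 11
21^32 ≡ 11^2 = 121 ≡ 35
40 = 32 + 8, so 21^40 ≡ 35·21 ≡ 4 (mod 43)
Right side y^r · r^s mod p:
11^2 = 121 ≡ 35
11^4 ≡ 35^2 = 1225 ≡ 21
11^8 ≡ 21^2 = 441 ≡ 11
11^16 ≡ 11^2 = 121 ≡ 35
23 = 16 + 4 + 2 + 1, so 11^23 ≡ 35·21·35·11 ≡ 35 (mod 43)
23^2 = 529 ≡ 13
23^4 ≡ 13^2 = 169 ≡ 40
23^8 ≡ 40^2 = 1600 ≡ 9
23^16 ≡ 9^2 = 81 ≡ 38
23^32 ≡ 38^2 = 1444 ≡ 25
40 = 32 + 8, so 23^40 ≡ 25·9 ≡ 10 (mod 43)
35·10 = 350 ≡ 6 (mod 43)
4 ≠ 6, so verification fails.

forged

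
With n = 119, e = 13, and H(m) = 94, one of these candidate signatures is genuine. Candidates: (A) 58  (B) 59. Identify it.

B

Candidate A: 58^2 = 3364 ≡ 32; 58^4 ≡ 32^2 = 1024 ≡ 72; 58^8 ≡ 72^2 = 5184 ≡ 67; 13 = 8 + 4 + 1, so 58^13 ≡ 67·72·58 ≡ 23 (mod 119)
Candidate B: 59^2 = 3481 ≡ 30; 59^4 ≡ 30^2 = 900 ≡ 67; 59^8 ≡ 67^2 = 4489 ≡ 86; 13 = 8 + 4 + 1, so 59^13 ≡ 86·67·59 ≡ 94 (mod 119)
  → matches H(m) = 94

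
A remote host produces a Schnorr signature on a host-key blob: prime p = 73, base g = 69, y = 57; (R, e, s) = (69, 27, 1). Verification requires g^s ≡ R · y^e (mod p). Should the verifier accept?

g^s mod p:
69^1 mod 73 = 69
R · y^e mod p:
57^2 = 3249 ≡ 37
57^4 ≡ 37^2 = 1369 ≡ 55
57^8 ≡ 55^2 = 3025 ≡ 32
57^16 ≡ 32^2 = 1024 ≡ 2
27 = 16 + 8 + 2 + 1, so 57^27 ≡ 2·32·37·57 ≡ 72 (mod 73)
69·72 = 4968 ≡ 4 (mod 73)
69 ≠ 4; the check fails.

reject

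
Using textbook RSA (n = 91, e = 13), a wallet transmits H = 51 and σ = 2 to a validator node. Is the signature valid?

σ^2 ≡ 2^2 = 4
σ^4 ≡ 4^2 = 16
σ^8 ≡ 16^2 = 256 ≡ 74
13 = 8 + 4 + 1, so σ^13 ≡ 74·16·2 ≡ 2 (mod 91)
2 ≠ 51, so verification fails.

invalid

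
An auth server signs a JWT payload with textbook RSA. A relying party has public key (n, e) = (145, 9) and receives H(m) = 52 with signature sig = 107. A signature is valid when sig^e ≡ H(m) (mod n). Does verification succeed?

passes

sig^2 ≡ 107^2 = 11449 ≡ 139
sig^4 ≡ 139^2 = 19321 ≡ 36
sig^8 ≡ 36^2 = 1296 ≡ 136
9 = 8 + 1, so sig^9 ≡ 136·107 ≡ 52 (mod 145)
Since 52 equals the digest 52, verification succeeds.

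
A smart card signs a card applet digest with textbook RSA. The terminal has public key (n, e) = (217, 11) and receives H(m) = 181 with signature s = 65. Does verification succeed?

Squares mod 217: s^1≡65, s^2≡102, s^4≡205, s^8≡144
11 = 8 + 2 + 1, so s^11 ≡ 144·102·65 ≡ 137 (mod 217)
137 ≠ 181, so verification fails.

fails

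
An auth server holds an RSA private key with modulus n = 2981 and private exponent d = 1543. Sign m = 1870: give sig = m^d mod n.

913

m^2 ≡ 1870^2 = 3496900 ≡ 187
m^4 ≡ 187^2 = 34969 ≡ 2178
m^8 ≡ 2178^2 = 4743684 ≡ 913
m^16 ≡ 913^2 = 833569 ≡ 1870
m^32 ≡ 1870^2 = 3496900 ≡ 187
m^64 ≡ 187^2 = 34969 ≡ 2178
m^128 ≡ 2178^2 = 4743684 ≡ 913
m^256 ≡ 913^2 = 833569 ≡ 1870
m^512 ≡ 1870^2 = 3496900 ≡ 187
m^1024 ≡ 187^2 = 34969 ≡ 2178
1543 = 1024 + 512 + 4 + 2 + 1, so m^1543 ≡ 2178·187·2178·187·1870 ≡ 913 (mod 2981)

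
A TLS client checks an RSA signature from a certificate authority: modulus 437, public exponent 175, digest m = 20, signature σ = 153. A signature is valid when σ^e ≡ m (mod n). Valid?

σ^2 ≡ 153^2 = 23409 ≡ 248
σ^4 ≡ 248^2 = 61504 ≡ 324
σ^8 ≡ 324^2 = 104976 ≡ 96
σ^16 ≡ 96^2 = 9216 ≡ 39
σ^32 ≡ 39^2 = 1521 ≡ 210
σ^64 ≡ 210^2 = 44100 ≡ 400
σ^128 ≡ 400^2 = 160000 ≡ 58
175 = 128 + 32 + 8 + 4 + 2 + 1, so σ^175 ≡ 58·210·96·324·248·153 ≡ 20 (mod 437)
20 = m, so the signature checks out.

yes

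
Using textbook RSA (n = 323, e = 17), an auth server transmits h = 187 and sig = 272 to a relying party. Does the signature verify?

sig^2 ≡ 272^2 = 73984 ≡ 17
sig^4 ≡ 17^2 = 289
sig^8 ≡ 289^2 = 83521 ≡ 187
sig^16 ≡ 187^2 = 34969 ≡ 85
17 = 16 + 1, so sig^17 ≡ 85·272 ≡ 187 (mod 323)
Since 187 equals the digest 187, verification succeeds.

verifies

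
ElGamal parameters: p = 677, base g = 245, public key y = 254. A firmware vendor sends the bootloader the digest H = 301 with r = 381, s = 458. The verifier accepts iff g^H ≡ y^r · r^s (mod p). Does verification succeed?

Left side g^H mod p:
245^2 = 60025 ≡ 449
245^4 ≡ 449^2 = 201601 ≡ 532
245^8 ≡ 532^2 = 283024 ≡ 38
245^16 ≡ 38^2 = 1444 ≡ 90
245^32 ≡ 90^2 = 8100 ≡ 653
245^64 ≡ 653^2 = 426409 ≡ 576
245^128 ≡ 576^2 = 331776 ≡ 46
245^256 ≡ 46^2 = 2116 ≡ 85
301 = 256 + 32 + 8 + 4 + 1, so 245^301 ≡ 85·653·38·532·245 ≡ 108 (mod 677)
Right side y^r · r^s mod p:
254^2 = 64516 ≡ 201
254^4 ≡ 201^2 = 40401 ≡ 458
254^8 ≡ 458^2 = 209764 ≡ 571
254^16 ≡ 571^2 = 326041 ≡ 404
254^32 ≡ 404^2 = 163216 ≡ 59
254^64 ≡ 59^2 = 3481 ≡ 96
254^128 ≡ 96^2 = 9216 ≡ 415
254^256 ≡ 415^2 = 172225 ≡ 267
381 = 256 + 64 + 32 + 16 + 8 + 4 + 1, so 254^381 ≡ 267·96·59·404·571·458·254 ≡ 237 (mod 677)
381^2 = 145161 ≡ 283
381^4 ≡ 283^2 = 80089 ≡ 203
381^8 ≡ 203^2 = 41209 ≡ 589
381^16 ≡ 589^2 = 346921 ≡ 297
381^32 ≡ 297^2 = 88209 ≡ 199
381^64 ≡ 199^2 = 39601 ≡ 335
381^128 ≡ 335^2 = 112225 ≡ 520
381^256 ≡ 520^2 = 270400 ≡ 277
458 = 256 + 128 + 64 + 8 + 2, so 381^458 ≡ 277·520·335·589·283 ≡ 129 (mod 677)
237·129 = 30573 ≡ 108 (mod 677)
108 ≡ 108 (mod 677), so the signature is genuine.

passes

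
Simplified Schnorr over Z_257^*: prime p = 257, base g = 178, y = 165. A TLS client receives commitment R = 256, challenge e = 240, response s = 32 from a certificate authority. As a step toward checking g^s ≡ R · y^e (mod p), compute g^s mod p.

16

178^2 = 31684 ≡ 73
178^4 ≡ 73^2 = 5329 ≡ 189
178^8 ≡ 189^2 = 35721 ≡ 255
178^16 ≡ 255^2 = 65025 ≡ 4
178^32 ≡ 4^2 = 16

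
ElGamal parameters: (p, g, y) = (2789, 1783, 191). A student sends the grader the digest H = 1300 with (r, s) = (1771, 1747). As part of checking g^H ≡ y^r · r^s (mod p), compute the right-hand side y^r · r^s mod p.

233

Squares mod 2789: 191^1≡191, 191^2≡224, 191^4≡2763, 191^8≡676, 191^16≡2369, 191^32≡693, 191^64≡541, 191^128≡2625, 191^256≡1795, 191^512≡730, 191^1024≡201
1771 = 1024 + 512 + 128 + 64 + 32 + 8 + 2 + 1, so 191^1771 ≡ 201·730·2625·541·693·676·224·191 ≡ 16 (mod 2789)
Squares mod 2789: 1771^1≡1771, 1771^2≡1605, 1771^4≡1778, 1771^8≡1347, 1771^16≡1559, 1771^32≡1262, 1771^64≡125, 1771^128≡1680, 1771^256≡2721, 1771^512≡1835, 1771^1024≡902
1747 = 1024 + 512 + 128 + 64 + 16 + 2 + 1, so 1771^1747 ≡ 902·1835·1680·125·1559·1605·1771 ≡ 1932 (mod 2789)
y^r · r^s ≡ 16·1932 = 30912 ≡ 233 (mod 2789)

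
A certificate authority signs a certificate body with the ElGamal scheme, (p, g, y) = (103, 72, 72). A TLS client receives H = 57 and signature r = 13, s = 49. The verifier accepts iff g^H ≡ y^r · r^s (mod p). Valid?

yes

Left side g^H mod p:
Squares mod 103: 72^1≡72, 72^2≡34, 72^4≡23, 72^8≡14, 72^16≡93, 72^32≡100
57 = 32 + 16 + 8 + 1, so 72^57 ≡ 100·93·14·72 ≡ 61 (mod 103)
Right side y^r · r^s mod p:
Squares mod 103: 72^1≡72, 72^2≡34, 72^4≡23, 72^8≡14
13 = 8 + 4 + 1, so 72^13 ≡ 14·23·72 ≡ 9 (mod 103)
Squares mod 103: 13^1≡13, 13^2≡66, 13^4≡30, 13^8≡76, 13^16≡8, 13^32≡64
49 = 32 + 16 + 1, so 13^49 ≡ 64·8·13 ≡ 64 (mod 103)
9·64 = 576 ≡ 61 (mod 103)
61 ≡ 61 (mod 103), so the signature is genuine.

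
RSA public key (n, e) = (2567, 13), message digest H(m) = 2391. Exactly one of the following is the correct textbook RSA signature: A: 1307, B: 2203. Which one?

B

Candidate A: 1307^2 = 1708249 ≡ 1194; 1307^4 ≡ 1194^2 = 1425636 ≡ 951; 1307^8 ≡ 951^2 = 904401 ≡ 817; 13 = 8 + 4 + 1, so 1307^13 ≡ 817·951·1307 ≡ 937 (mod 2567)
Candidate B: 2203^2 = 4853209 ≡ 1579; 2203^4 ≡ 1579^2 = 2493241 ≡ 684; 2203^8 ≡ 684^2 = 467856 ≡ 662; 13 = 8 + 4 + 1, so 2203^13 ≡ 662·684·2203 ≡ 2391 (mod 2567)
  → matches H(m) = 2391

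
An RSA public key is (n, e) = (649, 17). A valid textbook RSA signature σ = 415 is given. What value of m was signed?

σ^2 ≡ 415^2 = 172225 ≡ 240
σ^4 ≡ 240^2 = 57600 ≡ 488
σ^8 ≡ 488^2 = 238144 ≡ 610
σ^16 ≡ 610^2 = 372100 ≡ 223
17 = 16 + 1, so σ^17 ≡ 223·415 ≡ 387 (mod 649)

387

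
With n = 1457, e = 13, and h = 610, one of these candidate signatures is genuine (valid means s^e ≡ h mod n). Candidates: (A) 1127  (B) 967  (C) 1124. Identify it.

A

Candidate A: Squares mod 1457: 1127^1≡1127, 1127^2≡1082, 1127^4≡753, 1127^8≡236; 13 = 8 + 4 + 1, so 1127^13 ≡ 236·753·1127 ≡ 610 (mod 1457)
  → matches h = 610
Candidate B: Squares mod 1457: 967^1≡967, 967^2≡1152, 967^4≡1234, 967^8≡191; 13 = 8 + 4 + 1, so 967^13 ≡ 191·1234·967 ≡ 502 (mod 1457)
Candidate C: Squares mod 1457: 1124^1≡1124, 1124^2≡157, 1124^4≡1337, 1124^8≡1287; 13 = 8 + 4 + 1, so 1124^13 ≡ 1287·1337·1124 ≡ 791 (mod 1457)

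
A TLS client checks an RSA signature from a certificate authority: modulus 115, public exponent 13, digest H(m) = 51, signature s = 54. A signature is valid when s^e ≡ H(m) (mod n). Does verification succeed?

fails

s^2 ≡ 54^2 = 2916 ≡ 41
s^4 ≡ 41^2 = 1681 ≡ 71
s^8 ≡ 71^2 = 5041 ≡ 96
13 = 8 + 4 + 1, so s^13 ≡ 96·71·54 ≡ 64 (mod 115)
s^13 mod 115 = 64, but H(m) = 51.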